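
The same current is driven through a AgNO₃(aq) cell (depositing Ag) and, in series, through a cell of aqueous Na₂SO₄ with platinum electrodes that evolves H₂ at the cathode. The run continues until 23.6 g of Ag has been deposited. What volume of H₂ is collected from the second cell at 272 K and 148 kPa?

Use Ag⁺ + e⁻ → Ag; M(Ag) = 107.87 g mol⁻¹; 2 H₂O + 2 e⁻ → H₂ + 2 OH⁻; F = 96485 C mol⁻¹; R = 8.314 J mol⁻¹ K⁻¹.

n(Ag) = 23.6 / 107.87 = 0.2188 mol, so n(e⁻) = 1 × 0.2188 = 0.2188 mol.
The cells are in series, so the same 0.2188 mol of electrons passes through the second cell.
2 H₂O + 2 e⁻ → H₂ + 2 OH⁻ — 2 mol e⁻ per mol H₂, so n(H₂) = 0.2188/2 = 0.1094 mol.
V = nRT/P = (0.1094 × 8.314 × 272) / (148 × 10³) = 0.00167 m³ = 1.67 L.

1.67 L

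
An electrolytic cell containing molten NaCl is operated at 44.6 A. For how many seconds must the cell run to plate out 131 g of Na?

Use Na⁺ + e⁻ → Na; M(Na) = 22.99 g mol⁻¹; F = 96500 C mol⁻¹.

n(Na) = m/M = 131 / 22.99 = 5.698 mol.
Each Na atom requires 1 electron, so n(e⁻) = 1 × 5.698 = 5.698 mol.
Q = n(e⁻)·F = 5.698 × 96500 = 549900 C.
t = Q/I = 549900 / 44.60 A = 12330 s.

12300 s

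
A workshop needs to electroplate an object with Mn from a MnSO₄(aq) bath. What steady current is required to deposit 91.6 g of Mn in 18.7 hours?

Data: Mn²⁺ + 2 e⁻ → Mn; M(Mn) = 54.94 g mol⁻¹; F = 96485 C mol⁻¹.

n(Mn) = 91.6 / 54.94 = 1.667 mol.
n(e⁻) = 2 × 1.667 = 3.335 mol.
Q = n(e⁻)·F = 3.335 × 96485 = 321700 C.
I = Q/t = 321700 / 67320 s = 4.78 A.

4.78 A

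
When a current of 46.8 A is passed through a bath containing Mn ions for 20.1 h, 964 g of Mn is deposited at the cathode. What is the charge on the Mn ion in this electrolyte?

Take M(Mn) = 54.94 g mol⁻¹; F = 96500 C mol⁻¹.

+2

Q = I·t = 46.80 A × 72360 s = 3386000 C, so n(e⁻) = 3386000/96500 = 35.09 mol.
n(Mn) deposited = 964 / 54.94 = 17.55 mol.
Electrons per atom = n(e⁻)/n(Mn) = 35.09 / 17.55 = 2.00 ≈ 2, so the ion is Mn²⁺.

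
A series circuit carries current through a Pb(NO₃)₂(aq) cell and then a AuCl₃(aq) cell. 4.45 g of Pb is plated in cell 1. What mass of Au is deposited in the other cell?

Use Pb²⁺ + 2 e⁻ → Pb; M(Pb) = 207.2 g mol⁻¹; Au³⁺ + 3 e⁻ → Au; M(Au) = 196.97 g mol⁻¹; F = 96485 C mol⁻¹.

2.82 g

n(Pb) = 4.45 / 207.2 = 0.02148 mol.
Since Pb²⁺ + 2 e⁻ → Pb, n(e⁻) passed = 2 × 0.02148 = 0.04295 mol.
Cells in series carry the same charge, so the same 0.04295 mol of electrons passes through cell 2.
Au³⁺ + 3 e⁻ → Au, so n(Au) = 0.04295 / 3 = 0.01432 mol.
m(Au) = 0.01432 × 196.97 = 2.82 g.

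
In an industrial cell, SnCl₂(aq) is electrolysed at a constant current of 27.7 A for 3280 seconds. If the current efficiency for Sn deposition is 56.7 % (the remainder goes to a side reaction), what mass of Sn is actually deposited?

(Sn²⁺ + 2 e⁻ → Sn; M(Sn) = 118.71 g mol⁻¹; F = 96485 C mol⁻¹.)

31.7 g

Q = I·t = 27.70 × 3280.0 = 90860 C.
n(e⁻) = 90860/96485 = 0.9417 mol; theoretically n(Sn) = 0.9417/2 = 0.4708 mol, m_theo = 55.89 g.
At 56.7 % efficiency, m_actual = 0.567 × 55.89 = 31.7 g.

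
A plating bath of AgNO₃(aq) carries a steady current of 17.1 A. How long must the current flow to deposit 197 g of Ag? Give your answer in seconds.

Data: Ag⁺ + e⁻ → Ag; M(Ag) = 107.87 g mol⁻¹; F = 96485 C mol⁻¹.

n(Ag) = m/M = 197 / 107.87 = 1.826 mol.
Each Ag atom requires 1 electron, so n(e⁻) = 1 × 1.826 = 1.826 mol.
Q = n(e⁻)·F = 1.826 × 96485 = 176200 C.
t = Q/I = 176200 / 17.10 A = 10300 s.

10300 s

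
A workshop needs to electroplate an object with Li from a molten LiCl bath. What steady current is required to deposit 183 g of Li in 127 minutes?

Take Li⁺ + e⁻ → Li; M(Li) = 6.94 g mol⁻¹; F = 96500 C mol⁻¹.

n(Li) = 183 / 6.94 = 26.37 mol.
n(e⁻) = 1 × 26.37 = 26.37 mol.
Q = n(e⁻)·F = 26.37 × 96500 = 2545000 C.
I = Q/t = 2545000 / 7620.0 s = 334 A.

334 A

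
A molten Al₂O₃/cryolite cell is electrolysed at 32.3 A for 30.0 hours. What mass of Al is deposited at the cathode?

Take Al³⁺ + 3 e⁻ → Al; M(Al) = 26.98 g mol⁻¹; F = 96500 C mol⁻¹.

Q = I·t = 32.30 A × 108000 s = 3488000 C.
n(e⁻) = Q/F = 3488000 / 96500 = 36.15 mol.
Al³⁺ + 3 e⁻ → Al, so n(Al) = n(e⁻)/3 = 12.05 mol.
m = n·M = 12.05 × 26.98 = 325 g.

325 g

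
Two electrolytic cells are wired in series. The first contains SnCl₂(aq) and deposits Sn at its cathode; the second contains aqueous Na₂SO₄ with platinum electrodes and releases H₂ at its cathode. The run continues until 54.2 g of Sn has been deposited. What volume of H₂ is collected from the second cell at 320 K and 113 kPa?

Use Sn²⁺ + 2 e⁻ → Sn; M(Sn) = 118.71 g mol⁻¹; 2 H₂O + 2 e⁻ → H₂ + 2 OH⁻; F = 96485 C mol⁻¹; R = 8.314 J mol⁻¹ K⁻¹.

10.7 L

n(Sn) = 54.2 / 118.71 = 0.4566 mol, so n(e⁻) = 2 × 0.4566 = 0.9131 mol.
The cells are in series, so the same 0.9131 mol of electrons passes through the second cell.
2 H₂O + 2 e⁻ → H₂ + 2 OH⁻ — 2 mol e⁻ per mol H₂, so n(H₂) = 0.9131/2 = 0.4566 mol.
V = nRT/P = (0.4566 × 8.314 × 320) / (113 × 10³) = 0.0107 m³ = 10.7 L.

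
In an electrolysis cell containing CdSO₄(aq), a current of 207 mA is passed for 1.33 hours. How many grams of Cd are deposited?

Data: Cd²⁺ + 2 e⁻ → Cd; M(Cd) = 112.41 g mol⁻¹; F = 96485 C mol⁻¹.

0.577 g

Q = I·t = 0.2070 A × 4788.0 s = 991.1 C.
n(e⁻) = Q/F = 991.1 / 96485 = 0.01027 mol.
Cd²⁺ + 2 e⁻ → Cd, so n(Cd) = n(e⁻)/2 = 0.005136 mol.
m = n·M = 0.005136 × 112.41 = 0.577 g.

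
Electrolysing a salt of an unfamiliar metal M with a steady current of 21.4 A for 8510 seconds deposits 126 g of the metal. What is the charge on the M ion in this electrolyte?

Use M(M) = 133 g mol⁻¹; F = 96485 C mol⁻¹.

Q = I·t = 21.40 A × 8510.0 s = 182100 C, so n(e⁻) = 182100/96485 = 1.887 mol.
n(M) deposited = 126 / 133 = 0.9474 mol.
Electrons per atom = n(e⁻)/n(M) = 1.887 / 0.9474 = 1.99 ≈ 2, so the ion is M²⁺.

+2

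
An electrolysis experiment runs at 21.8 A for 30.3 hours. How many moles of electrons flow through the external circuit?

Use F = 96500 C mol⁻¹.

24.6 mol

Q = I·t = 21.80 A × 109080 s = 2378000 C.
n(e⁻) = Q/F = 2378000 / 96500 = 24.6 mol.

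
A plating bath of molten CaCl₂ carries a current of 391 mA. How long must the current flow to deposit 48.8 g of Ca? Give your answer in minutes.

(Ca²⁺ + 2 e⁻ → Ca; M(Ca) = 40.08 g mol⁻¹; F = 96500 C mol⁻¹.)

10000 min

n(Ca) = m/M = 48.8 / 40.08 = 1.218 mol.
Each Ca atom requires 2 electrons, so n(e⁻) = 2 × 1.218 = 2.435 mol.
Q = n(e⁻)·F = 2.435 × 96500 = 235000 C.
t = Q/I = 235000 / 0.3910 A = 601000 s = 10000 min.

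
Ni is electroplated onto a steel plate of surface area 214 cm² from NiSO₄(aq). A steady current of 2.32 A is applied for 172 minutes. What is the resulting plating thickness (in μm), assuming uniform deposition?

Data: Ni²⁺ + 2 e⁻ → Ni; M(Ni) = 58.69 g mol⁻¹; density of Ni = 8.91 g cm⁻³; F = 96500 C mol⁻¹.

38.2 μm

Q = I·t = 2.320 × 10320 = 23940 C; n(e⁻) = 0.2481 mol.
n(Ni) = n(e⁻)/2 = 0.1241 mol, so m = 0.1241 × 58.69 = 7.281 g.
Volume = m/ρ = 7.281 / 8.91 = 0.8171 cm³.
Thickness = V/A = 0.8171 / 214 = 0.00382 cm = 38.2 μm.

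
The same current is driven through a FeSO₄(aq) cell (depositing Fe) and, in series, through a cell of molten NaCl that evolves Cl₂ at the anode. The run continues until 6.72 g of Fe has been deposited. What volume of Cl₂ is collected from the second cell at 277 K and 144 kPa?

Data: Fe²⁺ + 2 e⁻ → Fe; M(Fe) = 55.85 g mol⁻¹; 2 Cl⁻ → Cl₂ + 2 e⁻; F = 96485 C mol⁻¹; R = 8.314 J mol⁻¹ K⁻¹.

1.92 L

n(Fe) = 6.72 / 55.85 = 0.1203 mol, so n(e⁻) = 2 × 0.1203 = 0.2406 mol.
The cells are in series, so the same 0.2406 mol of electrons passes through the second cell.
2 Cl⁻ → Cl₂ + 2 e⁻ — 2 mol e⁻ per mol Cl₂, so n(Cl₂) = 0.2406/2 = 0.1203 mol.
V = nRT/P = (0.1203 × 8.314 × 277) / (144 × 10³) = 0.00192 m³ = 1.92 L.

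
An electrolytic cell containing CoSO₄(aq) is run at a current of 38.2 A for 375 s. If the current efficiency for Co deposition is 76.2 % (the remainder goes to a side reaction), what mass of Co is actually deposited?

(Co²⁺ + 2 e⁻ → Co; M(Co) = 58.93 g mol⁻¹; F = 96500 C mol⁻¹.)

3.33 g

Q = I·t = 38.20 × 375.00 = 14330 C.
n(e⁻) = 14330/96500 = 0.1484 mol; theoretically n(Co) = 0.1484/2 = 0.07422 mol, m_theo = 4.374 g.
At 76.2 % efficiency, m_actual = 0.762 × 4.374 = 3.33 g.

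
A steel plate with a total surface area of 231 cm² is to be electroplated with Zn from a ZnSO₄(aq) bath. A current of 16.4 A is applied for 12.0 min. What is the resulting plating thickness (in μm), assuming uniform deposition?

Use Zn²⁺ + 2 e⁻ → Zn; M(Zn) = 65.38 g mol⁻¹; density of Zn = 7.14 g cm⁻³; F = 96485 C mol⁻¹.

24.3 μm

Q = I·t = 16.40 × 720.00 = 11810 C; n(e⁻) = 0.1224 mol.
n(Zn) = n(e⁻)/2 = 0.06119 mol, so m = 0.06119 × 65.38 = 4.001 g.
Volume = m/ρ = 4.001 / 7.14 = 0.5603 cm³.
Thickness = V/A = 0.5603 / 231 = 0.00243 cm = 24.3 μm.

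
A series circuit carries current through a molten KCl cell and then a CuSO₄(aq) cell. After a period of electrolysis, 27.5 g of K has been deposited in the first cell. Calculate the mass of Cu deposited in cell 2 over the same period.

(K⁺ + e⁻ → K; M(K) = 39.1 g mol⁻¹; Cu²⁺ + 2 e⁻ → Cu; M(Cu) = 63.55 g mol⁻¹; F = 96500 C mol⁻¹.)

n(K) = 27.5 / 39.1 = 0.7033 mol.
Since K⁺ + e⁻ → K, n(e⁻) passed = 1 × 0.7033 = 0.7033 mol.
Cells in series carry the same charge, so the same 0.7033 mol of electrons passes through cell 2.
Cu²⁺ + 2 e⁻ → Cu, so n(Cu) = 0.7033 / 2 = 0.3517 mol.
m(Cu) = 0.3517 × 63.55 = 22.3 g.

22.3 g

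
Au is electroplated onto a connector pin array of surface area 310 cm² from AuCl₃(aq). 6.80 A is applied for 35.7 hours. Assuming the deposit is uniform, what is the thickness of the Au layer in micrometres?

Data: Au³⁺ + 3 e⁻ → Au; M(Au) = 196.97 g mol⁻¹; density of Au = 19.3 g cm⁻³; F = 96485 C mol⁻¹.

994 μm

Q = I·t = 6.800 × 128520 = 873900 C; n(e⁻) = 9.058 mol.
n(Au) = n(e⁻)/3 = 3.019 mol, so m = 3.019 × 196.97 = 594.7 g.
Volume = m/ρ = 594.7 / 19.3 = 30.81 cm³.
Thickness = V/A = 30.81 / 310 = 0.0994 cm = 994 μm.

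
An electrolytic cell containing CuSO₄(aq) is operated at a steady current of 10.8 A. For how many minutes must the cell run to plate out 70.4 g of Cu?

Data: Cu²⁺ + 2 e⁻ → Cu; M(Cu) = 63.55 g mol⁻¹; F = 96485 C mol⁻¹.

330 min

n(Cu) = m/M = 70.4 / 63.55 = 1.108 mol.
Each Cu atom requires 2 electrons, so n(e⁻) = 2 × 1.108 = 2.216 mol.
Q = n(e⁻)·F = 2.216 × 96485 = 213800 C.
t = Q/I = 213800 / 10.80 A = 19790 s = 330 min.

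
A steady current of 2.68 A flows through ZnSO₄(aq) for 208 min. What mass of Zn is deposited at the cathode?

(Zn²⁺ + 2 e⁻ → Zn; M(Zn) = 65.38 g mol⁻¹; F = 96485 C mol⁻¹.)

11.3 g

Q = I·t = 2.680 A × 12480 s = 33450 C.
n(e⁻) = Q/F = 33450 / 96485 = 0.3466 mol.
Zn²⁺ + 2 e⁻ → Zn, so n(Zn) = n(e⁻)/2 = 0.1733 mol.
m = n·M = 0.1733 × 65.38 = 11.3 g.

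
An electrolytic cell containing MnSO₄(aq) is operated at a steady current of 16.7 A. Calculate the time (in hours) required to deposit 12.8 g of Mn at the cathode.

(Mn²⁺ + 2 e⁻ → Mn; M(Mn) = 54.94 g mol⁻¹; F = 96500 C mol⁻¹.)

n(Mn) = m/M = 12.8 / 54.94 = 0.2330 mol.
Each Mn atom requires 2 electrons, so n(e⁻) = 2 × 0.2330 = 0.4660 mol.
Q = n(e⁻)·F = 0.4660 × 96500 = 44970 C.
t = Q/I = 44970 / 16.70 A = 2693 s = 0.748 h.

0.748 h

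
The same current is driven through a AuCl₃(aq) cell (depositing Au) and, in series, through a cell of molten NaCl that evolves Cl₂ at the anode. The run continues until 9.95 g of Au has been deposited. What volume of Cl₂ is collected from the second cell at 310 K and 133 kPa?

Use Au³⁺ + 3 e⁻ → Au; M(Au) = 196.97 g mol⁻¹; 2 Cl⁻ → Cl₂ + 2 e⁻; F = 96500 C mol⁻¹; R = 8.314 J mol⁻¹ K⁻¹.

1.47 L

n(Au) = 9.95 / 196.97 = 0.05052 mol, so n(e⁻) = 3 × 0.05052 = 0.1515 mol.
The cells are in series, so the same 0.1515 mol of electrons passes through the second cell.
2 Cl⁻ → Cl₂ + 2 e⁻ — 2 mol e⁻ per mol Cl₂, so n(Cl₂) = 0.1515/2 = 0.07577 mol.
V = nRT/P = (0.07577 × 8.314 × 310) / (133 × 10³) = 0.00147 m³ = 1.47 L.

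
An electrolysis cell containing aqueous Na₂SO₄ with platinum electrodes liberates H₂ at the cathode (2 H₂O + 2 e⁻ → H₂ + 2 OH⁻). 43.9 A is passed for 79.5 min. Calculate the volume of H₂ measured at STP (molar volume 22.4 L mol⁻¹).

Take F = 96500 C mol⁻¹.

24.3 L

Q = I·t = 43.90 A × 4770.0 s = 209400 C.
n(e⁻) = Q/F = 209400 / 96500 = 2.170 mol.
2 electrons are transferred per H₂ molecule, so n(H₂) = 2.170 / 2 = 1.085 mol.
V = n × V_m = 1.085 × 22.4 = 24.3 L.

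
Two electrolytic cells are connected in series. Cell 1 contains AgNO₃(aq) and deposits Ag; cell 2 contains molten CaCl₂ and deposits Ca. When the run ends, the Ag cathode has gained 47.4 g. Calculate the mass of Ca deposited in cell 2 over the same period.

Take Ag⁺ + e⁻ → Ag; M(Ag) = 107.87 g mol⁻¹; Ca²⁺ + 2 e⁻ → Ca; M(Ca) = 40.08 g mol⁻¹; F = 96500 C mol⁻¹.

n(Ag) = 47.4 / 107.87 = 0.4394 mol.
Since Ag⁺ + e⁻ → Ag, n(e⁻) passed = 1 × 0.4394 = 0.4394 mol.
Cells in series carry the same charge, so the same 0.4394 mol of electrons passes through cell 2.
Ca²⁺ + 2 e⁻ → Ca, so n(Ca) = 0.4394 / 2 = 0.2197 mol.
m(Ca) = 0.2197 × 40.08 = 8.81 g.

8.81 g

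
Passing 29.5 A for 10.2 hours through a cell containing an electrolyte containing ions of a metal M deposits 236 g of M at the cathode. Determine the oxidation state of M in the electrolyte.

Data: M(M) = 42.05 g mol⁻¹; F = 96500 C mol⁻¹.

+2

Q = I·t = 29.50 A × 36720 s = 1083000 C, so n(e⁻) = 1083000/96500 = 11.23 mol.
n(M) deposited = 236 / 42.05 = 5.612 mol.
Electrons per atom = n(e⁻)/n(M) = 11.23 / 5.612 = 2.00 ≈ 2, so the ion is M²⁺.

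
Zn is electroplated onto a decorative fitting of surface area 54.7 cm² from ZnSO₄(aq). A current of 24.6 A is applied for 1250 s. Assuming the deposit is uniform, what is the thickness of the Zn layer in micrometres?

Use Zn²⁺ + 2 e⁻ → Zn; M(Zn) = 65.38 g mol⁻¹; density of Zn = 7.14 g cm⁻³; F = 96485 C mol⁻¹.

267 μm

Q = I·t = 24.60 × 1250.0 = 30750 C; n(e⁻) = 0.3187 mol.
n(Zn) = n(e⁻)/2 = 0.1594 mol, so m = 0.1594 × 65.38 = 10.42 g.
Volume = m/ρ = 10.42 / 7.14 = 1.459 cm³.
Thickness = V/A = 1.459 / 54.7 = 0.0267 cm = 267 μm.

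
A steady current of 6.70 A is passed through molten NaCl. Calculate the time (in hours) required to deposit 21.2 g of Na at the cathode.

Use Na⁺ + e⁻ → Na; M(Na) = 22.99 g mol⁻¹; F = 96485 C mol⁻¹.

n(Na) = m/M = 21.2 / 22.99 = 0.9221 mol.
Each Na atom requires 1 electron, so n(e⁻) = 1 × 0.9221 = 0.9221 mol.
Q = n(e⁻)·F = 0.9221 × 96485 = 88970 C.
t = Q/I = 88970 / 6.700 A = 13280 s = 3.69 h.

3.69 h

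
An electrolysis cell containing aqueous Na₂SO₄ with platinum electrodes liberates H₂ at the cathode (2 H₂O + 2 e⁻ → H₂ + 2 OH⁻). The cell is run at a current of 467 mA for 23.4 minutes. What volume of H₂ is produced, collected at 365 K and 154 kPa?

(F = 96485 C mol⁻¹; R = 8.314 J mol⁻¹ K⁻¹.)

0.0670 L

Q = I·t = 0.4670 A × 1404.0 s = 655.7 C.
n(e⁻) = Q/F = 655.7 / 96485 = 0.006796 mol.
2 electrons are transferred per H₂ molecule, so n(H₂) = 0.006796 / 2 = 0.003398 mol.
V = nRT/P = (0.003398 × 8.314 × 365) / (154 × 10³ Pa) = 6.70 × 10⁻⁵ m³ = 0.0670 L.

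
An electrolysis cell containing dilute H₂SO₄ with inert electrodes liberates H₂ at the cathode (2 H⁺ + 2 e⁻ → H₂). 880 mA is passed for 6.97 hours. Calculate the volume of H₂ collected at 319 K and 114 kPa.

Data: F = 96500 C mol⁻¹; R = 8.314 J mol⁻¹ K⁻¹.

2.66 L

Q = I·t = 0.8800 A × 25092 s = 22080 C.
n(e⁻) = Q/F = 22080 / 96500 = 0.2288 mol.
2 electrons are transferred per H₂ molecule, so n(H₂) = 0.2288 / 2 = 0.1144 mol.
V = nRT/P = (0.1144 × 8.314 × 319) / (114 × 10³ Pa) = 0.00266 m³ = 2.66 L.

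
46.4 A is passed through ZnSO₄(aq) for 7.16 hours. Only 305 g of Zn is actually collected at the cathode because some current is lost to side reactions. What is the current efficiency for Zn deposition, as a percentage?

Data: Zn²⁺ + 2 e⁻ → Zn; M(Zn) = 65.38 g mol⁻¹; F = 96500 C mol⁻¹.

75.3 %

Q = I·t = 46.40 × 25776 = 1196000 C; n(e⁻) = 1196000/96500 = 12.39 mol.
Theoretical n(Zn) = n(e⁻)/2 = 6.197 mol, i.e. m_theo = 6.197 × 65.38 = 405.2 g.
Efficiency = m_actual / m_theo = 305 / 405.2 = 75.3 %.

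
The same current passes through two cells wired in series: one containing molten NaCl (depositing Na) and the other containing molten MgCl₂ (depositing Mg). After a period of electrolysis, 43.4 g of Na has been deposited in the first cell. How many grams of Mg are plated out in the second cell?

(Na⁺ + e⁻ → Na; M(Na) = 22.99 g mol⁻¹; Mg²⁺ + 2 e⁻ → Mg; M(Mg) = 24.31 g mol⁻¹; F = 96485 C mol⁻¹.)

22.9 g

n(Na) = 43.4 / 22.99 = 1.888 mol.
Since Na⁺ + e⁻ → Na, n(e⁻) passed = 1 × 1.888 = 1.888 mol.
Cells in series carry the same charge, so the same 1.888 mol of electrons passes through cell 2.
Mg²⁺ + 2 e⁻ → Mg, so n(Mg) = 1.888 / 2 = 0.9439 mol.
m(Mg) = 0.9439 × 24.31 = 22.9 g.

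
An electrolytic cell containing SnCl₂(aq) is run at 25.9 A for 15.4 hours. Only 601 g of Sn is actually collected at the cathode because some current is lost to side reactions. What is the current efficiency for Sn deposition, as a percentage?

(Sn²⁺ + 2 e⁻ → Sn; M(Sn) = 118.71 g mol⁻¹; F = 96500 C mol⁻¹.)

68.0 %

Q = I·t = 25.90 × 55440 = 1436000 C; n(e⁻) = 1436000/96500 = 14.88 mol.
Theoretical n(Sn) = n(e⁻)/2 = 7.440 mol, i.e. m_theo = 7.440 × 118.71 = 883.2 g.
Efficiency = m_actual / m_theo = 601 / 883.2 = 68.0 %.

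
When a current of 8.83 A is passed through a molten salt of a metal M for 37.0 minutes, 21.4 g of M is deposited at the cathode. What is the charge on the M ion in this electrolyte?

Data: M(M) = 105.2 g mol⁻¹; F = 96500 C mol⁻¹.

+1

Q = I·t = 8.830 A × 2220.0 s = 19600 C, so n(e⁻) = 19600/96500 = 0.2031 mol.
n(M) deposited = 21.4 / 105.2 = 0.2034 mol.
Electrons per atom = n(e⁻)/n(M) = 0.2031 / 0.2034 = 0.999 ≈ 1, so the ion is M⁺.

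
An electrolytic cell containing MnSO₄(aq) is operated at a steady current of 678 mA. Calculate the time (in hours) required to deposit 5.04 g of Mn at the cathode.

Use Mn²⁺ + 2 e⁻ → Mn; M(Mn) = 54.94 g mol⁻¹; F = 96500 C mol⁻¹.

n(Mn) = m/M = 5.04 / 54.94 = 0.09174 mol.
Each Mn atom requires 2 electrons, so n(e⁻) = 2 × 0.09174 = 0.1835 mol.
Q = n(e⁻)·F = 0.1835 × 96500 = 17710 C.
t = Q/I = 17710 / 0.6780 A = 26110 s = 7.25 h.

7.25 h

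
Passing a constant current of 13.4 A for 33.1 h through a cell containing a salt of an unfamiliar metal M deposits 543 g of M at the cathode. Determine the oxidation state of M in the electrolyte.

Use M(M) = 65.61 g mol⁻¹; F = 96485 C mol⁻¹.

Q = I·t = 13.40 A × 119160 s = 1597000 C, so n(e⁻) = 1597000/96485 = 16.55 mol.
n(M) deposited = 543 / 65.61 = 8.276 mol.
Electrons per atom = n(e⁻)/n(M) = 16.55 / 8.276 = 2.00 ≈ 2, so the ion is M²⁺.

+2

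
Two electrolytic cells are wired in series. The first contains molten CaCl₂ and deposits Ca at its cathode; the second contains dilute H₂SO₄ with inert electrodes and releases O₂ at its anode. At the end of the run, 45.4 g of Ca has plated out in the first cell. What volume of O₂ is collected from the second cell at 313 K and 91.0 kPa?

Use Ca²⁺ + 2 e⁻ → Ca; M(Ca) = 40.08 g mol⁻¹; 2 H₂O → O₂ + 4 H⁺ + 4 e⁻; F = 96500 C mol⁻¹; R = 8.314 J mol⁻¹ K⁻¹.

16.2 L

n(Ca) = 45.4 / 40.08 = 1.133 mol, so n(e⁻) = 2 × 1.133 = 2.265 mol.
The cells are in series, so the same 2.265 mol of electrons passes through the second cell.
2 H₂O → O₂ + 4 H⁺ + 4 e⁻ — 4 mol e⁻ per mol O₂, so n(O₂) = 2.265/4 = 0.5664 mol.
V = nRT/P = (0.5664 × 8.314 × 313) / (91.0 × 10³) = 0.0162 m³ = 16.2 L.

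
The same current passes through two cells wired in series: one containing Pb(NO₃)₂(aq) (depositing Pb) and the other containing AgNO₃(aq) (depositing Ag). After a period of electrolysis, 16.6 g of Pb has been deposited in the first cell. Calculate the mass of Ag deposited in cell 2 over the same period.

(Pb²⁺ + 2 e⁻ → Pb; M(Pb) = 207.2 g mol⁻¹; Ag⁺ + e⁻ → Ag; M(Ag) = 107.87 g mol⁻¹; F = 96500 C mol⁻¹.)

17.3 g

n(Pb) = 16.6 / 207.2 = 0.08012 mol.
Since Pb²⁺ + 2 e⁻ → Pb, n(e⁻) passed = 2 × 0.08012 = 0.1602 mol.
Cells in series carry the same charge, so the same 0.1602 mol of electrons passes through cell 2.
Ag⁺ + e⁻ → Ag, so n(Ag) = 0.1602 / 1 = 0.1602 mol.
m(Ag) = 0.1602 × 107.87 = 17.3 g.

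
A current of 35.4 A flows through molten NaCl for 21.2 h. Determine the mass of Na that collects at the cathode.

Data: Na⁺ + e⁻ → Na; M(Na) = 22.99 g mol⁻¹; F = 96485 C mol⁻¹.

644 g

Q = I·t = 35.40 A × 76320 s = 2702000 C.
n(e⁻) = Q/F = 2702000 / 96485 = 28.00 mol.
Na⁺ + e⁻ → Na, so n(Na) = n(e⁻)/1 = 28.00 mol.
m = n·M = 28.00 × 22.99 = 644 g.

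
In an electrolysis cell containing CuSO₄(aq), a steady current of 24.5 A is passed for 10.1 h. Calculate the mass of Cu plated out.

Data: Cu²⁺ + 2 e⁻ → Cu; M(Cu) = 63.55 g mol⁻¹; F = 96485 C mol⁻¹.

Q = I·t = 24.50 A × 36360 s = 890800 C.
n(e⁻) = Q/F = 890800 / 96485 = 9.233 mol.
Cu²⁺ + 2 e⁻ → Cu, so n(Cu) = n(e⁻)/2 = 4.616 mol.
m = n·M = 4.616 × 63.55 = 293 g.

293 g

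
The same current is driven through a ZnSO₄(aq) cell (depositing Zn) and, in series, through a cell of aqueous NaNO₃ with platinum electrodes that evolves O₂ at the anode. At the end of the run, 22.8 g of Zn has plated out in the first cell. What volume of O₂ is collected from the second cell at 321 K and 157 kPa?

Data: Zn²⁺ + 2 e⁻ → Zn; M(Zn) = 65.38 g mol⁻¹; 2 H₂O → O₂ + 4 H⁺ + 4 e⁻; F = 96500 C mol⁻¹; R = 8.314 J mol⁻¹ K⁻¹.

2.96 L

n(Zn) = 22.8 / 65.38 = 0.3487 mol, so n(e⁻) = 2 × 0.3487 = 0.6975 mol.
The cells are in series, so the same 0.6975 mol of electrons passes through the second cell.
2 H₂O → O₂ + 4 H⁺ + 4 e⁻ — 4 mol e⁻ per mol O₂, so n(O₂) = 0.6975/4 = 0.1744 mol.
V = nRT/P = (0.1744 × 8.314 × 321) / (157 × 10³) = 0.00296 m³ = 2.96 L.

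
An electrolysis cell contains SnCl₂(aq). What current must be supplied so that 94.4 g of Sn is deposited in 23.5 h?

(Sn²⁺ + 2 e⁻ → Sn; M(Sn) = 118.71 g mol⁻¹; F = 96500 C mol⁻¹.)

1.81 A

n(Sn) = 94.4 / 118.71 = 0.7952 mol.
n(e⁻) = 2 × 0.7952 = 1.590 mol.
Q = n(e⁻)·F = 1.590 × 96500 = 153500 C.
I = Q/t = 153500 / 84600 s = 1.81 A.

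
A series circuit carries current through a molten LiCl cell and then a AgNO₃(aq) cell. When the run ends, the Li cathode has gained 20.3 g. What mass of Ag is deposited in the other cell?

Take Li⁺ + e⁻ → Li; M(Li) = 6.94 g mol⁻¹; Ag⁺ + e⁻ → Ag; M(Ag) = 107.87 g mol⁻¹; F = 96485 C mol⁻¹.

n(Li) = 20.3 / 6.94 = 2.925 mol.
Since Li⁺ + e⁻ → Li, n(e⁻) passed = 1 × 2.925 = 2.925 mol.
Cells in series carry the same charge, so the same 2.925 mol of electrons passes through cell 2.
Ag⁺ + e⁻ → Ag, so n(Ag) = 2.925 / 1 = 2.925 mol.
m(Ag) = 2.925 × 107.87 = 316 g.

316 g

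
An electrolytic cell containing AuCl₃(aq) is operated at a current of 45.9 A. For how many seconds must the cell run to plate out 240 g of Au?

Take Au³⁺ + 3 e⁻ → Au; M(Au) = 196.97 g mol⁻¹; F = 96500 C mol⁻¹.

7690 s

n(Au) = m/M = 240 / 196.97 = 1.218 mol.
Each Au atom requires 3 electrons, so n(e⁻) = 3 × 1.218 = 3.655 mol.
Q = n(e⁻)·F = 3.655 × 96500 = 352700 C.
t = Q/I = 352700 / 45.90 A = 7685 s.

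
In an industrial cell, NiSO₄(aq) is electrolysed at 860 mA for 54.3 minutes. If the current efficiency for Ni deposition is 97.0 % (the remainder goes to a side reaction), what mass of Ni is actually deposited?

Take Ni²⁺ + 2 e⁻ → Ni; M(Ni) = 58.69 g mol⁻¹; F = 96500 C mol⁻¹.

0.826 g

Q = I·t = 0.8600 × 3258.0 = 2802 C.
n(e⁻) = 2802/96500 = 0.02904 mol; theoretically n(Ni) = 0.02904/2 = 0.01452 mol, m_theo = 0.8520 g.
At 97.0 % efficiency, m_actual = 0.970 × 0.8520 = 0.826 g.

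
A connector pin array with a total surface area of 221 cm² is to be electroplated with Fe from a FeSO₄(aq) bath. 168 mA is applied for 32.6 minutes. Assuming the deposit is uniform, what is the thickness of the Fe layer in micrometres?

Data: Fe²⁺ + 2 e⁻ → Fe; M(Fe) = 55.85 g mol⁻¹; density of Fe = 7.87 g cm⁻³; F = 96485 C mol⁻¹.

Q = I·t = 0.1680 × 1956.0 = 328.6 C; n(e⁻) = 0.003406 mol.
n(Fe) = n(e⁻)/2 = 0.001703 mol, so m = 0.001703 × 55.85 = 0.09511 g.
Volume = m/ρ = 0.09511 / 7.87 = 0.01208 cm³.
Thickness = V/A = 0.01208 / 221 = 5.47 × 10⁻⁵ cm = 0.547 μm.

0.547 μm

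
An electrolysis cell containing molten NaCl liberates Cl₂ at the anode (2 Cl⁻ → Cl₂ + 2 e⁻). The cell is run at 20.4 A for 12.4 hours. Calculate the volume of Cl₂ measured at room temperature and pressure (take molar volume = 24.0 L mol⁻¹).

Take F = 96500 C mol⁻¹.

113 L

Q = I·t = 20.40 A × 44640 s = 910700 C.
n(e⁻) = Q/F = 910700 / 96500 = 9.437 mol.
2 electrons are transferred per Cl₂ molecule, so n(Cl₂) = 9.437 / 2 = 4.718 mol.
V = n × V_m = 4.718 × 24.0 = 113 L.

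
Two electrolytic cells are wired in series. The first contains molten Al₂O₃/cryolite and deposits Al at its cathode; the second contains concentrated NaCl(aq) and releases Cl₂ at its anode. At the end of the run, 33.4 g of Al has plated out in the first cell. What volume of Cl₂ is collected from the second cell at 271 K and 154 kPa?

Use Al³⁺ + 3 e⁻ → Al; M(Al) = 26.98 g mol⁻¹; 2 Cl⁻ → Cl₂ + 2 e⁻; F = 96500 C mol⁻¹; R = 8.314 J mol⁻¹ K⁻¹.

n(Al) = 33.4 / 26.98 = 1.238 mol, so n(e⁻) = 3 × 1.238 = 3.714 mol.
The cells are in series, so the same 3.714 mol of electrons passes through the second cell.
2 Cl⁻ → Cl₂ + 2 e⁻ — 2 mol e⁻ per mol Cl₂, so n(Cl₂) = 3.714/2 = 1.857 mol.
V = nRT/P = (1.857 × 8.314 × 271) / (154 × 10³) = 0.0272 m³ = 27.2 L.

27.2 L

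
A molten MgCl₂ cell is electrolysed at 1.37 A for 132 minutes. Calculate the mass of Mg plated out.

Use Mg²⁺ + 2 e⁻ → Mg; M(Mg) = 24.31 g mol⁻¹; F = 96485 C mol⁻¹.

1.37 g

Q = I·t = 1.370 A × 7920.0 s = 10850 C.
n(e⁻) = Q/F = 10850 / 96485 = 0.1125 mol.
Mg²⁺ + 2 e⁻ → Mg, so n(Mg) = n(e⁻)/2 = 0.05623 mol.
m = n·M = 0.05623 × 24.31 = 1.37 g.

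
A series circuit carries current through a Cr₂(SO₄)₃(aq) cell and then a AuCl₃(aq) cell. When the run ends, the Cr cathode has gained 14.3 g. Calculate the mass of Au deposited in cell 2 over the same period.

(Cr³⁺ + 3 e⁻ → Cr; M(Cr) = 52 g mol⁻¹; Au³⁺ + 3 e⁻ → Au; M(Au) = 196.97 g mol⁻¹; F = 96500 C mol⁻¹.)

n(Cr) = 14.3 / 52 = 0.2750 mol.
Since Cr³⁺ + 3 e⁻ → Cr, n(e⁻) passed = 3 × 0.2750 = 0.8250 mol.
Cells in series carry the same charge, so the same 0.8250 mol of electrons passes through cell 2.
Au³⁺ + 3 e⁻ → Au, so n(Au) = 0.8250 / 3 = 0.2750 mol.
m(Au) = 0.2750 × 196.97 = 54.2 g.

54.2 g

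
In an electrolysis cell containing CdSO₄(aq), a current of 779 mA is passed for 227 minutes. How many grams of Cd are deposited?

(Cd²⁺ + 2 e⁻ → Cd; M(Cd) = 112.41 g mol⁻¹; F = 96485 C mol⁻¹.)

Q = I·t = 0.7790 A × 13620 s = 10610 C.
n(e⁻) = Q/F = 10610 / 96485 = 0.1100 mol.
Cd²⁺ + 2 e⁻ → Cd, so n(Cd) = n(e⁻)/2 = 0.05498 mol.
m = n·M = 0.05498 × 112.41 = 6.18 g.

6.18 g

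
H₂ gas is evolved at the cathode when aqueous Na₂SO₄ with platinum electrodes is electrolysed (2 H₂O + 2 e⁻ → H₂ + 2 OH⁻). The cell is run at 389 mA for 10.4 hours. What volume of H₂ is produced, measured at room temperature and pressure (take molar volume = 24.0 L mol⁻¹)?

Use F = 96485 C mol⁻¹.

1.81 L

Q = I·t = 0.3890 A × 37440 s = 14560 C.
n(e⁻) = Q/F = 14560 / 96485 = 0.1509 mol.
2 electrons are transferred per H₂ molecule, so n(H₂) = 0.1509 / 2 = 0.07547 mol.
V = n × V_m = 0.07547 × 24.0 = 1.81 L.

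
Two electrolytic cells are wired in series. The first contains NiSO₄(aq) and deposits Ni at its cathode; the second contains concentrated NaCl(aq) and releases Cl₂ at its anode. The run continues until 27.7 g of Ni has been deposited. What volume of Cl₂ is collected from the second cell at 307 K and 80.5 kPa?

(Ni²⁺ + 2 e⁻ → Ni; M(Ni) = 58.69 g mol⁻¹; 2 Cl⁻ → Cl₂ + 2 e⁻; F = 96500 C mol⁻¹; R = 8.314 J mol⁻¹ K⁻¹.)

n(Ni) = 27.7 / 58.69 = 0.4720 mol, so n(e⁻) = 2 × 0.4720 = 0.9439 mol.
The cells are in series, so the same 0.9439 mol of electrons passes through the second cell.
2 Cl⁻ → Cl₂ + 2 e⁻ — 2 mol e⁻ per mol Cl₂, so n(Cl₂) = 0.9439/2 = 0.4720 mol.
V = nRT/P = (0.4720 × 8.314 × 307) / (80.5 × 10³) = 0.0150 m³ = 15.0 L.

15.0 L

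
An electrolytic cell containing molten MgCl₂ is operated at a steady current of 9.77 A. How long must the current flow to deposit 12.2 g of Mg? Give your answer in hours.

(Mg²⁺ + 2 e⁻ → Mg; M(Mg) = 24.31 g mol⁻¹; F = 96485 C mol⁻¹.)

n(Mg) = m/M = 12.2 / 24.31 = 0.5019 mol.
Each Mg atom requires 2 electrons, so n(e⁻) = 2 × 0.5019 = 1.004 mol.
Q = n(e⁻)·F = 1.004 × 96485 = 96840 C.
t = Q/I = 96840 / 9.770 A = 9912 s = 2.75 h.

2.75 h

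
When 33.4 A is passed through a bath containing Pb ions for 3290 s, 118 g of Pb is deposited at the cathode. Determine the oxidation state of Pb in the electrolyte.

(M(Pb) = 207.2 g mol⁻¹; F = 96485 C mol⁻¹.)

Q = I·t = 33.40 A × 3290.0 s = 109900 C, so n(e⁻) = 109900/96485 = 1.139 mol.
n(Pb) deposited = 118 / 207.2 = 0.5695 mol.
Electrons per atom = n(e⁻)/n(Pb) = 1.139 / 0.5695 = 2.00 ≈ 2, so the ion is Pb²⁺.

+2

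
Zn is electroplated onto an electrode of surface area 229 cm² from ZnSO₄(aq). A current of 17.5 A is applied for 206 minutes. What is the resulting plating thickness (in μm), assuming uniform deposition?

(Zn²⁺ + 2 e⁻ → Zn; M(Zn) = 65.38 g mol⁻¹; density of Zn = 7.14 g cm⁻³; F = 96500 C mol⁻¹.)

Q = I·t = 17.50 × 12360 = 216300 C; n(e⁻) = 2.241 mol.
n(Zn) = n(e⁻)/2 = 1.121 mol, so m = 1.121 × 65.38 = 73.27 g.
Volume = m/ρ = 73.27 / 7.14 = 10.26 cm³.
Thickness = V/A = 10.26 / 229 = 0.0448 cm = 448 μm.

448 μm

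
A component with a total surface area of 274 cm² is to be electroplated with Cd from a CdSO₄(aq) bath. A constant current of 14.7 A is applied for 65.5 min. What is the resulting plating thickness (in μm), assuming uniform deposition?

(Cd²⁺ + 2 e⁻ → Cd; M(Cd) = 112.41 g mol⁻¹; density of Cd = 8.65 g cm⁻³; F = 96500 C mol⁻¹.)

Q = I·t = 14.70 × 3930.0 = 57770 C; n(e⁻) = 0.5987 mol.
n(Cd) = n(e⁻)/2 = 0.2993 mol, so m = 0.2993 × 112.41 = 33.65 g.
Volume = m/ρ = 33.65 / 8.65 = 3.890 cm³.
Thickness = V/A = 3.890 / 274 = 0.0142 cm = 142 μm.

142 μm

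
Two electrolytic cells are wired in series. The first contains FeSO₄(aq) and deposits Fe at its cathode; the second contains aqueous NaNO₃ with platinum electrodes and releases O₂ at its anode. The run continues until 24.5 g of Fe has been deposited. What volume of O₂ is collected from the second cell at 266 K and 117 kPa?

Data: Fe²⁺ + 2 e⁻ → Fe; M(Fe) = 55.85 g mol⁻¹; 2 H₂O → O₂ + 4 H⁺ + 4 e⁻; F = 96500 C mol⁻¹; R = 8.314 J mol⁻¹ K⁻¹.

n(Fe) = 24.5 / 55.85 = 0.4387 mol, so n(e⁻) = 2 × 0.4387 = 0.8774 mol.
The cells are in series, so the same 0.8774 mol of electrons passes through the second cell.
2 H₂O → O₂ + 4 H⁺ + 4 e⁻ — 4 mol e⁻ per mol O₂, so n(O₂) = 0.8774/4 = 0.2193 mol.
V = nRT/P = (0.2193 × 8.314 × 266) / (117 × 10³) = 0.00415 m³ = 4.15 L.

4.15 L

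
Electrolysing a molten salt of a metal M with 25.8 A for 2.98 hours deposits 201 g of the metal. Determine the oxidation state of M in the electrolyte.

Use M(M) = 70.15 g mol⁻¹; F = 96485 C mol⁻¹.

+1

Q = I·t = 25.80 A × 10728 s = 276800 C, so n(e⁻) = 276800/96485 = 2.869 mol.
n(M) deposited = 201 / 70.15 = 2.865 mol.
Electrons per atom = n(e⁻)/n(M) = 2.869 / 2.865 = 1.00 ≈ 1, so the ion is M⁺.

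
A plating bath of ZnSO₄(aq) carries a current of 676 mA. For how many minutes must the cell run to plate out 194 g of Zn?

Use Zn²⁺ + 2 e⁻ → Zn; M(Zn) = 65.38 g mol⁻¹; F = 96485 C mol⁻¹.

14100 min

n(Zn) = m/M = 194 / 65.38 = 2.967 mol.
Each Zn atom requires 2 electrons, so n(e⁻) = 2 × 2.967 = 5.935 mol.
Q = n(e⁻)·F = 5.935 × 96485 = 572600 C.
t = Q/I = 572600 / 0.6760 A = 847000 s = 14100 min.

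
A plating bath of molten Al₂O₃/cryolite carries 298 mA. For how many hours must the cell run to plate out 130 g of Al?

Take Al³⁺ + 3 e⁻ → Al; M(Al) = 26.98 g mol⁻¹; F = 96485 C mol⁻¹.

1300 h

n(Al) = m/M = 130 / 26.98 = 4.818 mol.
Each Al atom requires 3 electrons, so n(e⁻) = 3 × 4.818 = 14.46 mol.
Q = n(e⁻)·F = 14.46 × 96485 = 1395000 C.
t = Q/I = 1395000 / 0.2980 A = 4680000 s = 1300 h.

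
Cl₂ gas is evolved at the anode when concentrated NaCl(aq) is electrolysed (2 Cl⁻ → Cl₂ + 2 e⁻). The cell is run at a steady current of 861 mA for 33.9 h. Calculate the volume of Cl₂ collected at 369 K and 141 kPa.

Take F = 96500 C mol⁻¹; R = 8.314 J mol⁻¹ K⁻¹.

Q = I·t = 0.8610 A × 122040 s = 105100 C.
n(e⁻) = Q/F = 105100 / 96500 = 1.089 mol.
2 electrons are transferred per Cl₂ molecule, so n(Cl₂) = 1.089 / 2 = 0.5444 mol.
V = nRT/P = (0.5444 × 8.314 × 369) / (141 × 10³ Pa) = 0.0118 m³ = 11.8 L.

11.8 L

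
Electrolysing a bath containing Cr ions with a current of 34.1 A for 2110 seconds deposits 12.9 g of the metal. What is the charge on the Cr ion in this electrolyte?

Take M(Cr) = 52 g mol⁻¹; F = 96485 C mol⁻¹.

Q = I·t = 34.10 A × 2110.0 s = 71950 C, so n(e⁻) = 71950/96485 = 0.7457 mol.
n(Cr) deposited = 12.9 / 52 = 0.2481 mol.
Electrons per atom = n(e⁻)/n(Cr) = 0.7457 / 0.2481 = 3.01 ≈ 3, so the ion is Cr³⁺.

+3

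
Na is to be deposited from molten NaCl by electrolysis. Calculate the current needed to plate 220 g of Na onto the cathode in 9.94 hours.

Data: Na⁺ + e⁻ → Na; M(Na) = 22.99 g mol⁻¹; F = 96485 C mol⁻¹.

n(Na) = 220 / 22.99 = 9.569 mol.
n(e⁻) = 1 × 9.569 = 9.569 mol.
Q = n(e⁻)·F = 9.569 × 96485 = 923300 C.
I = Q/t = 923300 / 35784 s = 25.8 A.

25.8 A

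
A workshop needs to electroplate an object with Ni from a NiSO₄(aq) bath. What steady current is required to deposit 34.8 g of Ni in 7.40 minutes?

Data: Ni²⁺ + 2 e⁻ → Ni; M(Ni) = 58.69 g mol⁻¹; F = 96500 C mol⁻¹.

258 A

n(Ni) = 34.8 / 58.69 = 0.5929 mol.
n(e⁻) = 2 × 0.5929 = 1.186 mol.
Q = n(e⁻)·F = 1.186 × 96500 = 114400 C.
I = Q/t = 114400 / 444.00 s = 258 A.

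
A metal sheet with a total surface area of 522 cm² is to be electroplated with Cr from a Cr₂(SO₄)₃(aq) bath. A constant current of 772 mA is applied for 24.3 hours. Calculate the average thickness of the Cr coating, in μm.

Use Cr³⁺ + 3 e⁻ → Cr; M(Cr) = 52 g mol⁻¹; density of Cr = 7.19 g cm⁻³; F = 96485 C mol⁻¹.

Q = I·t = 0.7720 × 87480 = 67530 C; n(e⁻) = 0.6999 mol.
n(Cr) = n(e⁻)/3 = 0.2333 mol, so m = 0.2333 × 52 = 12.13 g.
Volume = m/ρ = 12.13 / 7.19 = 1.687 cm³.
Thickness = V/A = 1.687 / 522 = 0.00323 cm = 32.3 μm.

32.3 μm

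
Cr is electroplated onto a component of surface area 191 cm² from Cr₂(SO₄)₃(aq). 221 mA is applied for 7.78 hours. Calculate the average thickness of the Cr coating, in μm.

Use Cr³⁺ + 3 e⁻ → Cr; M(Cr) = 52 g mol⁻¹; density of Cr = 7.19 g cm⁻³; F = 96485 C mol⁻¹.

8.10 μm

Q = I·t = 0.2210 × 28008 = 6190 C; n(e⁻) = 0.06415 mol.
n(Cr) = n(e⁻)/3 = 0.02138 mol, so m = 0.02138 × 52 = 1.112 g.
Volume = m/ρ = 1.112 / 7.19 = 0.1547 cm³.
Thickness = V/A = 0.1547 / 191 = 8.10 × 10⁻⁴ cm = 8.10 μm.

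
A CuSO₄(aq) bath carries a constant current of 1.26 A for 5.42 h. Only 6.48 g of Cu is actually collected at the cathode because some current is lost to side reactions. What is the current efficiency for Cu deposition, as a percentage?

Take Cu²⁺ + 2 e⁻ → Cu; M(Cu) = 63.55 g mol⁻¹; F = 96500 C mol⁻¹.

80.0 %

Q = I·t = 1.260 × 19512 = 24590 C; n(e⁻) = 24590/96500 = 0.2548 mol.
Theoretical n(Cu) = n(e⁻)/2 = 0.1274 mol, i.e. m_theo = 0.1274 × 63.55 = 8.095 g.
Efficiency = m_actual / m_theo = 6.48 / 8.095 = 80.0 %.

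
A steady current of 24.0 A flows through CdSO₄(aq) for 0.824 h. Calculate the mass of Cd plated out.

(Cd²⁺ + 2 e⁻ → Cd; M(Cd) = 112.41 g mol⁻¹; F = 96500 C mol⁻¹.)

41.5 g

Q = I·t = 24.00 A × 2966.4 s = 71190 C.
n(e⁻) = Q/F = 71190 / 96500 = 0.7378 mol.
Cd²⁺ + 2 e⁻ → Cd, so n(Cd) = n(e⁻)/2 = 0.3689 mol.
m = n·M = 0.3689 × 112.41 = 41.5 g.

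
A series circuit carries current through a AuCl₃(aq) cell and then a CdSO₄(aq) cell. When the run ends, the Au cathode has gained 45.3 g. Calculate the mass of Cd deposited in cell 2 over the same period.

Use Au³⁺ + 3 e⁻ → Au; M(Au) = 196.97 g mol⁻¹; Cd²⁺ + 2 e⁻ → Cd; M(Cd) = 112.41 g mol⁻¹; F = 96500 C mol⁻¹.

38.8 g

n(Au) = 45.3 / 196.97 = 0.2300 mol.
Since Au³⁺ + 3 e⁻ → Au, n(e⁻) passed = 3 × 0.2300 = 0.6900 mol.
Cells in series carry the same charge, so the same 0.6900 mol of electrons passes through cell 2.
Cd²⁺ + 2 e⁻ → Cd, so n(Cd) = 0.6900 / 2 = 0.3450 mol.
m(Cd) = 0.3450 × 112.41 = 38.8 g.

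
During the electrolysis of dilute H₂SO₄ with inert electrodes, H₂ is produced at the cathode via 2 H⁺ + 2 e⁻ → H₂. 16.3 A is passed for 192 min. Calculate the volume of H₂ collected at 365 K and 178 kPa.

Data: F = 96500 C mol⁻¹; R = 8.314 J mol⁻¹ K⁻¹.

16.6 L

Q = I·t = 16.30 A × 11520 s = 187800 C.
n(e⁻) = Q/F = 187800 / 96500 = 1.946 mol.
2 electrons are transferred per H₂ molecule, so n(H₂) = 1.946 / 2 = 0.9729 mol.
V = nRT/P = (0.9729 × 8.314 × 365) / (178 × 10³ Pa) = 0.0166 m³ = 16.6 L.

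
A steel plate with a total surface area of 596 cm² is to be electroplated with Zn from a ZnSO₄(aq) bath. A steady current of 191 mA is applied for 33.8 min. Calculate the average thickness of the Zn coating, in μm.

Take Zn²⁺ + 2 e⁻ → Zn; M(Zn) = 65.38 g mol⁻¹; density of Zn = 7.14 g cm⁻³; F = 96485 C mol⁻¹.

0.308 μm

Q = I·t = 0.1910 × 2028.0 = 387.3 C; n(e⁻) = 0.004015 mol.
n(Zn) = n(e⁻)/2 = 0.002007 mol, so m = 0.002007 × 65.38 = 0.1312 g.
Volume = m/ρ = 0.1312 / 7.14 = 0.01838 cm³.
Thickness = V/A = 0.01838 / 596 = 3.08 × 10⁻⁵ cm = 0.308 μm.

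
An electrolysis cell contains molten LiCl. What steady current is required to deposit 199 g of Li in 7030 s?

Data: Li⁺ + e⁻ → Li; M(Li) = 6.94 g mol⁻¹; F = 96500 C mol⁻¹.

394 A

n(Li) = 199 / 6.94 = 28.67 mol.
n(e⁻) = 1 × 28.67 = 28.67 mol.
Q = n(e⁻)·F = 28.67 × 96500 = 2767000 C.
I = Q/t = 2767000 / 7030.0 s = 394 A.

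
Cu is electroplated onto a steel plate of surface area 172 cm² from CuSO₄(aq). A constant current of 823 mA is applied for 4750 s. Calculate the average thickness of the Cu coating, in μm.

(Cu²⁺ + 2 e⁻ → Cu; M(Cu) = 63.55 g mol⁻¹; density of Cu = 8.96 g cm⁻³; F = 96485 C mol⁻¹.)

Q = I·t = 0.8230 × 4750.0 = 3909 C; n(e⁻) = 0.04052 mol.
n(Cu) = n(e⁻)/2 = 0.02026 mol, so m = 0.02026 × 63.55 = 1.287 g.
Volume = m/ρ = 1.287 / 8.96 = 0.1437 cm³.
Thickness = V/A = 0.1437 / 172 = 8.35 × 10⁻⁴ cm = 8.35 μm.

8.35 μm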